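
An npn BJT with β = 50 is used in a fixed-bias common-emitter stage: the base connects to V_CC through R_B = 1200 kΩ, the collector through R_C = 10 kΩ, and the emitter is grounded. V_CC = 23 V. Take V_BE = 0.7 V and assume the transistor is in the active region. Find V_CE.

V_CE ≈ 14 V

Base loop: V_CC = I_B·R_B + V_BE, so I_B = (23 − 0.7)/1200 kΩ = 0.0186 mA.
In the active region I_C = β·I_B = 50 × 0.0186 = 0.929 mA.
Collector loop: V_CE = V_CC − I_C·R_C = 23 − 0.929×10 = 13.7 V.
Since V_CE = 13.7 V > V_CE(sat) ≈ 0.2 V, the transistor is in the active region as assumed.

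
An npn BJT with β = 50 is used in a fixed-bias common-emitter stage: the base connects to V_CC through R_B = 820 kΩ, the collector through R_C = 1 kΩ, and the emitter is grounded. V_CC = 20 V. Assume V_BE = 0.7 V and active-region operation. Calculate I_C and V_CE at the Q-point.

Base loop: V_CC = I_B·R_B + V_BE, so I_B = (20 − 0.7)/820 kΩ = 0.0235 mA.
In the active region I_C = β·I_B = 50 × 0.0235 = 1.18 mA.
Collector loop: V_CE = V_CC − I_C·R_C = 20 − 1.18×1 = 18.8 V.
Since V_CE = 18.8 V > V_CE(sat) ≈ 0.2 V, the transistor is in the active region as assumed.

I_C ≈ 1.2 mA, V_CE ≈ 19 V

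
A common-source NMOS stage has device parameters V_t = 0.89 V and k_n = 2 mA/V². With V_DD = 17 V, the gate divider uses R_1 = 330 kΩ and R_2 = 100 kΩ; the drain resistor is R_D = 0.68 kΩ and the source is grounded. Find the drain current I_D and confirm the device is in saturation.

V_G = V_DD·R_2/(R_1+R_2) = 17×100/430 = 3.95 V. With the source grounded, V_GS = V_G = 3.95 V.
Assume saturation: I_D = (k_n/2)(V_GS − V_t)² = (2/2)×(3.95 − 0.89)² = 1×3.06² = 9.38 mA.
V_DS = V_DD − I_D·R_D = 17 − 9.38×0.68 = 10.6 V.
Saturation requires V_DS ≥ V_GS − V_t = 3.06 V; 10.6 ≥ 3.06 ✓.

I_D ≈ 9.4 mA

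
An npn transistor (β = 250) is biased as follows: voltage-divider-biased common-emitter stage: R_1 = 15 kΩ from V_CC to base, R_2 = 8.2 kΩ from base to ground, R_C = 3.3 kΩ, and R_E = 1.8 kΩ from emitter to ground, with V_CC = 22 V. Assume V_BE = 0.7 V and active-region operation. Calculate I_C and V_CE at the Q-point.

I_C ≈ 3.9 mA, V_CE ≈ 2.2 V

Thevenize the base divider: V_Th = V_CC·R_2/(R_1+R_2) = 22×8.2/23.2 = 7.78 V, R_Th = R_1‖R_2 = 5.3 kΩ.
Base-emitter loop: V_Th = I_B·R_Th + V_BE + (β+1)I_B·R_E, so I_B = (7.78 − 0.7) / (5.3 + 251×1.8) = 0.0155 mA.
I_C = β·I_B = 250×0.0155 = 3.87 mA, and I_E = (β+1)I_B = 3.89 mA.
V_CE = V_CC − I_C·R_C − I_E·R_E = 22 − 3.87×3.3 − 3.89×1.8 = 2.24 V.
V_CE = 2.24 V > 0.2 V confirms active-region operation.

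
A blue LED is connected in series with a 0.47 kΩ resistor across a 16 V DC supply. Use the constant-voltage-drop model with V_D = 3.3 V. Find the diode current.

I ≈ 27 mA

KVL around the loop: 16 = V_D + I·R = 3.3 + I × 0.47 kΩ.
So I = (16 − 3.3) / 0.47 kΩ = 12.7 / 0.47 = 27 mA.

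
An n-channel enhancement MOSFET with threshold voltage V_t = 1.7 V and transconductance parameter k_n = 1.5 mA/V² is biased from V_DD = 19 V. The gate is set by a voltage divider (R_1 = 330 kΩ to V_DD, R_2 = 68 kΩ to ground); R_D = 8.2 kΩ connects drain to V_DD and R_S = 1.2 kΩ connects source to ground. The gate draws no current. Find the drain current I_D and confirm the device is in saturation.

I_D ≈ 0.57 mA

V_G = V_DD·R_2/(R_1+R_2) = 19×68/398 = 3.25 V.
Assume saturation: I_D = (k_n/2)(V_GS − V_t)² with V_GS = V_G − I_D·R_S = 3.25 − 1.2·I_D.
Substituting gives 1.08·I_D² − 3.78·I_D + 1.79 = 0, with roots I_D = 0.565 or 2.94 mA.
The root I_D = 2.94 mA gives V_GS = -0.279 V ≤ V_t, so take I_D = 0.565 mA.
Then V_GS = 2.57 V and V_DS = V_DD − I_D(R_D+R_S) = 19 − 0.565×9.4 = 13.7 V.
Saturation requires V_DS ≥ V_GS − V_t = 0.868 V; 13.7 ≥ 0.868 ✓.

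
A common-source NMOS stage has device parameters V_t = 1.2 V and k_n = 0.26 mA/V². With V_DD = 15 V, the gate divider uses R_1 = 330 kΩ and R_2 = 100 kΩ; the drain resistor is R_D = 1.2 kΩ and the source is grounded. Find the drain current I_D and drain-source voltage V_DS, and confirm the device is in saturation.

I_D ≈ 0.68 mA, V_DS ≈ 14 V

V_G = V_DD·R_2/(R_1+R_2) = 15×100/430 = 3.49 V. With the source grounded, V_GS = V_G = 3.49 V.
Assume saturation: I_D = (k_n/2)(V_GS − V_t)² = (0.26/2)×(3.49 − 1.2)² = 0.13×2.29² = 0.681 mA.
V_DS = V_DD − I_D·R_D = 15 − 0.681×1.2 = 14.2 V.
Saturation requires V_DS ≥ V_GS − V_t = 2.29 V; 14.2 ≥ 2.29 ✓.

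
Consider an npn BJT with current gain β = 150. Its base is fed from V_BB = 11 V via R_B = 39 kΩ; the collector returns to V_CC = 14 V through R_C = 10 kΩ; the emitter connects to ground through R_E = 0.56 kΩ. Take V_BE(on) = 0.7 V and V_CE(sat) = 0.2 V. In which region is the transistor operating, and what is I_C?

saturation; I_C ≈ 1.3 mA

Assume active: I_B = (11 − 0.7)/(39 + 151×0.56) = 0.0834 mA, I_C = β·I_B = 12.5 mA.
Then V_CE = 14 − 12.5×10 − 12.6×0.56 = -118 V < 0.2 V — the active assumption fails.
Re-solve with V_CE = 0.2 V. KCL at the emitter: V_E/R_E = (V_BB−0.7−V_E)/R_B + (V_CC−0.2−V_E)/R_C, giving V_E = 0.86 V.
I_C = (V_CC − 0.2 − V_E)/R_C = (13.8 − 0.86)/10 = 1.29 mA.
Check: I_B = (10.3 − 0.86)/39 = 0.242 mA, and β·I_B = 36.3 mA > I_C, confirming saturation.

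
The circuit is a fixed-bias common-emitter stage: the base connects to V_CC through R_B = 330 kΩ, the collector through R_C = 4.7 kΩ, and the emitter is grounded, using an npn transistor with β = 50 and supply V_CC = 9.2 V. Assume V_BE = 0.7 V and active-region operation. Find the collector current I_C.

I_C ≈ 1.3 mA

Base loop: V_CC = I_B·R_B + V_BE, so I_B = (9.2 − 0.7)/330 kΩ = 0.0258 mA.
In the active region I_C = β·I_B = 50 × 0.0258 = 1.29 mA.
Collector loop: V_CE = V_CC − I_C·R_C = 9.2 − 1.29×4.7 = 3.15 V.
Since V_CE = 3.15 V > V_CE(sat) ≈ 0.2 V, the transistor is in the active region as assumed.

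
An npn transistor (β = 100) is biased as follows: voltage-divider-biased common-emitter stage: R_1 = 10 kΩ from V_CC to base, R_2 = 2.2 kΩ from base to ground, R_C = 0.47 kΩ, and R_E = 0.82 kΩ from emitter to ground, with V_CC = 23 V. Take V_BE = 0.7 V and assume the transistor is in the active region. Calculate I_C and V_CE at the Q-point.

Thevenize the base divider: V_Th = V_CC·R_2/(R_1+R_2) = 23×2.2/12.2 = 4.15 V, R_Th = R_1‖R_2 = 1.8 kΩ.
Base-emitter loop: V_Th = I_B·R_Th + V_BE + (β+1)I_B·R_E, so I_B = (4.15 − 0.7) / (1.8 + 101×0.82) = 0.0407 mA.
I_C = β·I_B = 100×0.0407 = 4.07 mA, and I_E = (β+1)I_B = 4.11 mA.
V_CE = V_CC − I_C·R_C − I_E·R_E = 23 − 4.07×0.47 − 4.11×0.82 = 17.7 V.
V_CE = 17.7 V > 0.2 V confirms active-region operation.

I_C ≈ 4.1 mA, V_CE ≈ 18 V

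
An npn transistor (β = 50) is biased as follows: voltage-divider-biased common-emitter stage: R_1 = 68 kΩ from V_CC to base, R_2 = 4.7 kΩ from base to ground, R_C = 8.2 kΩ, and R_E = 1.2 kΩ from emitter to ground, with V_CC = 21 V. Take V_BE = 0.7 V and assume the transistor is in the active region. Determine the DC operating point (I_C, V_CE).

Thevenize the base divider: V_Th = V_CC·R_2/(R_1+R_2) = 21×4.7/72.7 = 1.36 V, R_Th = R_1‖R_2 = 4.4 kΩ.
Base-emitter loop: V_Th = I_B·R_Th + V_BE + (β+1)I_B·R_E, so I_B = (1.36 − 0.7) / (4.4 + 51×1.2) = 0.01 mA.
I_C = β·I_B = 50×0.01 = 0.501 mA, and I_E = (β+1)I_B = 0.511 mA.
V_CE = V_CC − I_C·R_C − I_E·R_E = 21 − 0.501×8.2 − 0.511×1.2 = 16.3 V.
V_CE = 16.3 V > 0.2 V confirms active-region operation.

I_C ≈ 0.5 mA, V_CE ≈ 16 V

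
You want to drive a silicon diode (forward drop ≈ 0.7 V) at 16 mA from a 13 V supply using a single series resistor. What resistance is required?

The resistor drops V_S − V_D = 13 − 0.7 = 12.3 V at 16 mA.
R = 12.3 V / 16 mA = 0.769 kΩ.

R ≈ 0.77 kΩ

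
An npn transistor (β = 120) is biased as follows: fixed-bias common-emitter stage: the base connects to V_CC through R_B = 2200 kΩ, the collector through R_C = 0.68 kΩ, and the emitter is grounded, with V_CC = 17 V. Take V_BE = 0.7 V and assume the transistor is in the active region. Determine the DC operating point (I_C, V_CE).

Base loop: V_CC = I_B·R_B + V_BE, so I_B = (17 − 0.7)/2200 kΩ = 0.00741 mA.
In the active region I_C = β·I_B = 120 × 0.00741 = 0.889 mA.
Collector loop: V_CE = V_CC − I_C·R_C = 17 − 0.889×0.68 = 16.4 V.
Since V_CE = 16.4 V > V_CE(sat) ≈ 0.2 V, the transistor is in the active region as assumed.

I_C ≈ 0.89 mA, V_CE ≈ 16 V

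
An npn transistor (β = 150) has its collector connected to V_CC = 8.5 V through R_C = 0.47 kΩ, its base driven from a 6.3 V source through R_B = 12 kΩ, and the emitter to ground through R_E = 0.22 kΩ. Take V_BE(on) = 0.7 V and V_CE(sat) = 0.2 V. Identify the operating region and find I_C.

saturation; I_C ≈ 12 mA

Assume active: I_B = (6.3 − 0.7)/(12 + 151×0.22) = 0.124 mA, I_C = β·I_B = 18.6 mA.
Then V_CE = 8.5 − 18.6×0.47 − 18.7×0.22 = -4.34 V < 0.2 V — the active assumption fails.
Re-solve with V_CE = 0.2 V. KCL at the emitter: V_E/R_E = (V_BB−0.7−V_E)/R_B + (V_CC−0.2−V_E)/R_C, giving V_E = 2.68 V.
I_C = (V_CC − 0.2 − V_E)/R_C = (8.3 − 2.68)/0.47 = 12 mA.
Check: I_B = (5.6 − 2.68)/12 = 0.243 mA, and β·I_B = 36.5 mA > I_C, confirming saturation.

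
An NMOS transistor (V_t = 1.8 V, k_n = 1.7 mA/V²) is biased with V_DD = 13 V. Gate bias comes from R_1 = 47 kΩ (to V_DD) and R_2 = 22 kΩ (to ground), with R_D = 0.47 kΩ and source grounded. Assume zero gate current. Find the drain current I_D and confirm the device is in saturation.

V_G = V_DD·R_2/(R_1+R_2) = 13×22/69 = 4.14 V. With the source grounded, V_GS = V_G = 4.14 V.
Assume saturation: I_D = (k_n/2)(V_GS − V_t)² = (1.7/2)×(4.14 − 1.8)² = 0.85×2.34² = 4.67 mA.
V_DS = V_DD − I_D·R_D = 13 − 4.67×0.47 = 10.8 V.
Saturation requires V_DS ≥ V_GS − V_t = 2.34 V; 10.8 ≥ 2.34 ✓.

I_D ≈ 4.7 mA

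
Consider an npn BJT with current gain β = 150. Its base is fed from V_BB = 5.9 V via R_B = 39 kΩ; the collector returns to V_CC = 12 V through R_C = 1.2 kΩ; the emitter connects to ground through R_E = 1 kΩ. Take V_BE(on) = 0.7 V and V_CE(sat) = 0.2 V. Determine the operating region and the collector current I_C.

active; I_C ≈ 4.1 mA

Assume active. Base-emitter loop: I_B = (V_BB − V_BE)/(R_B + (β+1)R_E) = (5.9 − 0.7)/(39 + 151×1) = 0.0274 mA.
I_C = β·I_B = 150×0.0274 = 4.11 mA.
V_CE = V_CC − I_C·R_C − I_E·R_E = 12 − 4.11×1.2 − 4.13×1 = 2.94 V > V_CE(sat), so the active-region assumption holds.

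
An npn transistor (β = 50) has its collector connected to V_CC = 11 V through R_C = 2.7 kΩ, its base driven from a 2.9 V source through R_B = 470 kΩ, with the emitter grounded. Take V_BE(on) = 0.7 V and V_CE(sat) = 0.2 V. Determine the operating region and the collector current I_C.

Assume active. Base-emitter loop: I_B = (V_BB − V_BE)/R_B = (2.9 − 0.7)/470 = 0.00468 mA.
I_C = β·I_B = 50×0.00468 = 0.234 mA.
V_CE = V_CC − I_C·R_C = 11 − 0.234×2.7 = 10.4 V > V_CE(sat), so the active-region assumption holds.

active; I_C ≈ 0.23 mA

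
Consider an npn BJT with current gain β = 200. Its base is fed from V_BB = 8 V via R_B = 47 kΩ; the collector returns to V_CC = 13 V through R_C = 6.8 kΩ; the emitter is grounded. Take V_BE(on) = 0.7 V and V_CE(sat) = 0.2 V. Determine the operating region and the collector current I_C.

Assume active: I_B = (8 − 0.7)/47 = 0.155 mA, giving I_C = β·I_B = 31.1 mA.
But then V_CE = 13 − 31.1×6.8 = -198 V < V_CE(sat) = 0.2 V — impossible in the active region.
So the transistor is saturated. With V_CE = 0.2 V, I_C = (V_CC − 0.2)/R_C = 12.8/6.8 = 1.88 mA.
Check: β·I_B = 31.1 mA > I_C = 1.88 mA, confirming saturation.

saturation; I_C ≈ 1.9 mA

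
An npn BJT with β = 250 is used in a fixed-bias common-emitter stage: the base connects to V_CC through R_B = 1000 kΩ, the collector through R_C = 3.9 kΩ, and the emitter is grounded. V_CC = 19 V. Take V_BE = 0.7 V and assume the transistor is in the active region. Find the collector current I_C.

I_C ≈ 4.6 mA

Base loop: V_CC = I_B·R_B + V_BE, so I_B = (19 − 0.7)/1000 kΩ = 0.0183 mA.
In the active region I_C = β·I_B = 250 × 0.0183 = 4.58 mA.
Collector loop: V_CE = V_CC − I_C·R_C = 19 − 4.58×3.9 = 1.16 V.
Since V_CE = 1.16 V > V_CE(sat) ≈ 0.2 V, the transistor is in the active region as assumed.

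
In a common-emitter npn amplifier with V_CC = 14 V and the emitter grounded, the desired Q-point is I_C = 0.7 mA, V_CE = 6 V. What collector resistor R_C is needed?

Collector loop: V_CC = I_C·R_C + V_CE.
R_C = (V_CC − V_CE)/I_C = (14 − 6)/0.7 = 11.4 kΩ.

R_C ≈ 11 kΩ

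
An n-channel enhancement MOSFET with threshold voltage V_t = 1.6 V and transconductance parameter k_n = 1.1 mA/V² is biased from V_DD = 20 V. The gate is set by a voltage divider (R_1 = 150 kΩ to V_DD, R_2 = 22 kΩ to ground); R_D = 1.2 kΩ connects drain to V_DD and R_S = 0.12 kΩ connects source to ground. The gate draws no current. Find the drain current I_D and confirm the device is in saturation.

V_G = V_DD·R_2/(R_1+R_2) = 20×22/172 = 2.56 V.
Assume saturation: I_D = (k_n/2)(V_GS − V_t)² with V_GS = V_G − I_D·R_S = 2.56 − 0.12·I_D.
Substituting gives 0.00792·I_D² − 1.13·I_D + 0.505 = 0, with roots I_D = 0.45 or 142 mA.
The root I_D = 142 mA gives V_GS = -14.5 V ≤ V_t, so take I_D = 0.45 mA.
Then V_GS = 2.5 V and V_DS = V_DD − I_D(R_D+R_S) = 20 − 0.45×1.32 = 19.4 V.
Saturation requires V_DS ≥ V_GS − V_t = 0.904 V; 19.4 ≥ 0.904 ✓.

I_D ≈ 0.45 mA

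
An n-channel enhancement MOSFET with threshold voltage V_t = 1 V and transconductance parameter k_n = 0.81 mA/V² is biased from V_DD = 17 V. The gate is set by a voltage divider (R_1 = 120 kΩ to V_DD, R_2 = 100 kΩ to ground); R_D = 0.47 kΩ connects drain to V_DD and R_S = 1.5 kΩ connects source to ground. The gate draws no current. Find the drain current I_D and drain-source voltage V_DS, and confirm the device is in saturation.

I_D ≈ 2.7 mA, V_DS ≈ 12 V

V_G = V_DD·R_2/(R_1+R_2) = 17×100/220 = 7.73 V.
Assume saturation: I_D = (k_n/2)(V_GS − V_t)² with V_GS = V_G − I_D·R_S = 7.73 − 1.5·I_D.
Substituting gives 0.911·I_D² − 9.17·I_D + 18.3 = 0, with roots I_D = 2.75 or 7.32 mA.
The root I_D = 7.32 mA gives V_GS = -3.25 V ≤ V_t, so take I_D = 2.75 mA.
Then V_GS = 3.6 V and V_DS = V_DD − I_D(R_D+R_S) = 17 − 2.75×1.97 = 11.6 V.
Saturation requires V_DS ≥ V_GS − V_t = 2.6 V; 11.6 ≥ 2.6 ✓.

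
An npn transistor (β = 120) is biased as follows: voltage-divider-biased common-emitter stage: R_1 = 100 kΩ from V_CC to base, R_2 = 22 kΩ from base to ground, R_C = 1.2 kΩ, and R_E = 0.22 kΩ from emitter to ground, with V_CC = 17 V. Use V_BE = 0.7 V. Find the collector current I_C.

Thevenize the base divider: V_Th = V_CC·R_2/(R_1+R_2) = 17×22/122 = 3.07 V, R_Th = R_1‖R_2 = 18 kΩ.
Base-emitter loop: V_Th = I_B·R_Th + V_BE + (β+1)I_B·R_E, so I_B = (3.07 − 0.7) / (18 + 121×0.22) = 0.053 mA.
I_C = β·I_B = 120×0.053 = 6.36 mA, and I_E = (β+1)I_B = 6.41 mA.
V_CE = V_CC − I_C·R_C − I_E·R_E = 17 − 6.36×1.2 − 6.41×0.22 = 7.96 V.
V_CE = 7.96 V > 0.2 V confirms active-region operation.

I_C ≈ 6.4 mA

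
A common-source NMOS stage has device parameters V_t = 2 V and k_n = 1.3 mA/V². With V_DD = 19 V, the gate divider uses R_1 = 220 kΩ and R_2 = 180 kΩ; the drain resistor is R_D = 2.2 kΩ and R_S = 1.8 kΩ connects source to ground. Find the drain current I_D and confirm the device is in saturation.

I_D ≈ 2.5 mA

V_G = V_DD·R_2/(R_1+R_2) = 19×180/400 = 8.55 V.
Assume saturation: I_D = (k_n/2)(V_GS − V_t)² with V_GS = V_G − I_D·R_S = 8.55 − 1.8·I_D.
Substituting gives 2.11·I_D² − 16.3·I_D + 27.9 = 0, with roots I_D = 2.54 or 5.21 mA.
The root I_D = 5.21 mA gives V_GS = -0.832 V ≤ V_t, so take I_D = 2.54 mA.
Then V_GS = 3.98 V and V_DS = V_DD − I_D(R_D+R_S) = 19 − 2.54×4 = 8.84 V.
Saturation requires V_DS ≥ V_GS − V_t = 1.98 V; 8.84 ≥ 1.98 ✓.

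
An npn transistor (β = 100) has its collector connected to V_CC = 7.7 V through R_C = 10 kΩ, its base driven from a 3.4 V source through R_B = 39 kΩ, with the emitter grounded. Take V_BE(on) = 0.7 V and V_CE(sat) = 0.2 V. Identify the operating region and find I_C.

saturation; I_C ≈ 0.75 mA

Assume active: I_B = (3.4 − 0.7)/39 = 0.0692 mA, giving I_C = β·I_B = 6.92 mA.
But then V_CE = 7.7 − 6.92×10 = -61.5 V < V_CE(sat) = 0.2 V — impossible in the active region.
So the transistor is saturated. With V_CE = 0.2 V, I_C = (V_CC − 0.2)/R_C = 7.5/10 = 0.75 mA.
Check: β·I_B = 6.92 mA > I_C = 0.75 mA, confirming saturation.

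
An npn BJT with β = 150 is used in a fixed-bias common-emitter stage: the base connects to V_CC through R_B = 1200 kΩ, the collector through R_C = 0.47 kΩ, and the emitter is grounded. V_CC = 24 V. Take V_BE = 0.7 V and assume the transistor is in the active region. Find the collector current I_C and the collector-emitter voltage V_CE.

I_C ≈ 2.9 mA, V_CE ≈ 23 V

Base loop: V_CC = I_B·R_B + V_BE, so I_B = (24 − 0.7)/1200 kΩ = 0.0194 mA.
In the active region I_C = β·I_B = 150 × 0.0194 = 2.91 mA.
Collector loop: V_CE = V_CC − I_C·R_C = 24 − 2.91×0.47 = 22.6 V.
Since V_CE = 22.6 V > V_CE(sat) ≈ 0.2 V, the transistor is in the active region as assumed.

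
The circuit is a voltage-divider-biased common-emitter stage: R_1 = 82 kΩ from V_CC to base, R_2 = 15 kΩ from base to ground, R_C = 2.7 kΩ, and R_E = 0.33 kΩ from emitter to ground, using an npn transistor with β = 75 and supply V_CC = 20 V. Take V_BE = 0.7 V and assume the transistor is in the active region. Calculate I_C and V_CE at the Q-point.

I_C ≈ 4.8 mA, V_CE ≈ 5.6 V

Thevenize the base divider: V_Th = V_CC·R_2/(R_1+R_2) = 20×15/97 = 3.09 V, R_Th = R_1‖R_2 = 12.7 kΩ.
Base-emitter loop: V_Th = I_B·R_Th + V_BE + (β+1)I_B·R_E, so I_B = (3.09 − 0.7) / (12.7 + 76×0.33) = 0.0634 mA.
I_C = β·I_B = 75×0.0634 = 4.75 mA, and I_E = (β+1)I_B = 4.82 mA.
V_CE = V_CC − I_C·R_C − I_E·R_E = 20 − 4.75×2.7 − 4.82×0.33 = 5.58 V.
V_CE = 5.58 V > 0.2 V confirms active-region operation.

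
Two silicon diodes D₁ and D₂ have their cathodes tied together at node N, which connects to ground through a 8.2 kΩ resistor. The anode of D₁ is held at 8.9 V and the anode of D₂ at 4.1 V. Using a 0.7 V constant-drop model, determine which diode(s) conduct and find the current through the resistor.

Assume both conduct. Then node N would need to be at both 8.9−0.7 = 8.2 V and 4.1−0.7 = 3.4 V, which is impossible.
Assume only D₁ conducts: V_N = 8.9 − 0.7 = 8.2 V, so I_R = 8.2/8.2 = 1 mA.
Check D₂: its anode-to-cathode voltage is 4.1 − 8.2 = -4.1 V < 0.7 V, so it is off. The assumption is consistent.

Only D₁ conducts; I_R ≈ 1 mA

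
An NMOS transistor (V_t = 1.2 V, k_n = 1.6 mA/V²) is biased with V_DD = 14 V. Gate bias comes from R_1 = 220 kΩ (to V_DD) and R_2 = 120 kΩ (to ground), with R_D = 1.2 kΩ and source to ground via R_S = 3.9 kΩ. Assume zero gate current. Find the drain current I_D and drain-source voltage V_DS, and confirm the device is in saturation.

V_G = V_DD·R_2/(R_1+R_2) = 14×120/340 = 4.94 V.
Assume saturation: I_D = (k_n/2)(V_GS − V_t)² with V_GS = V_G − I_D·R_S = 4.94 − 3.9·I_D.
Substituting gives 12.2·I_D² − 24.3·I_D + 11.2 = 0, with roots I_D = 0.717 or 1.28 mA.
The root I_D = 1.28 mA gives V_GS = -0.067 V ≤ V_t, so take I_D = 0.717 mA.
Then V_GS = 2.15 V and V_DS = V_DD − I_D(R_D+R_S) = 14 − 0.717×5.1 = 10.3 V.
Saturation requires V_DS ≥ V_GS − V_t = 0.946 V; 10.3 ≥ 0.946 ✓.

I_D ≈ 0.72 mA, V_DS ≈ 10 V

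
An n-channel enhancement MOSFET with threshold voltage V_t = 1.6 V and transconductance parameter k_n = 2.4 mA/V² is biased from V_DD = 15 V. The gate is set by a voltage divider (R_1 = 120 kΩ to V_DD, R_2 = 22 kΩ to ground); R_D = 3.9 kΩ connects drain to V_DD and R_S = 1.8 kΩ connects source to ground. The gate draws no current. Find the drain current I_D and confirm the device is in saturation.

V_G = V_DD·R_2/(R_1+R_2) = 15×22/142 = 2.32 V.
Assume saturation: I_D = (k_n/2)(V_GS − V_t)² with V_GS = V_G − I_D·R_S = 2.32 − 1.8·I_D.
Substituting gives 3.89·I_D² − 4.13·I_D + 0.629 = 0, with roots I_D = 0.184 or 0.877 mA.
The root I_D = 0.877 mA gives V_GS = 0.745 V ≤ V_t, so take I_D = 0.184 mA.
Then V_GS = 1.99 V and V_DS = V_DD − I_D(R_D+R_S) = 15 − 0.184×5.7 = 13.9 V.
Saturation requires V_DS ≥ V_GS − V_t = 0.392 V; 13.9 ≥ 0.392 ✓.

I_D ≈ 0.18 mA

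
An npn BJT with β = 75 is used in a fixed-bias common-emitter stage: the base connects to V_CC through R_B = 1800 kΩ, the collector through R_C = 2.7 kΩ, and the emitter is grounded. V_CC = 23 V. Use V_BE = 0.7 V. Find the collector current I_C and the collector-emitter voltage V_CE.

I_C ≈ 0.93 mA, V_CE ≈ 20 V

Base loop: V_CC = I_B·R_B + V_BE, so I_B = (23 − 0.7)/1800 kΩ = 0.0124 mA.
In the active region I_C = β·I_B = 75 × 0.0124 = 0.929 mA.
Collector loop: V_CE = V_CC − I_C·R_C = 23 − 0.929×2.7 = 20.5 V.
Since V_CE = 20.5 V > V_CE(sat) ≈ 0.2 V, the transistor is in the active region as assumed.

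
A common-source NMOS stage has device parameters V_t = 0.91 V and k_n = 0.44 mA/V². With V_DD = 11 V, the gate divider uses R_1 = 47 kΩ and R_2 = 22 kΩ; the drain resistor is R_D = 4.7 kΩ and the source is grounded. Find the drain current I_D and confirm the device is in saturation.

I_D ≈ 1.5 mA

V_G = V_DD·R_2/(R_1+R_2) = 11×22/69 = 3.51 V. With the source grounded, V_GS = V_G = 3.51 V.
Assume saturation: I_D = (k_n/2)(V_GS − V_t)² = (0.44/2)×(3.51 − 0.91)² = 0.22×2.6² = 1.48 mA.
V_DS = V_DD − I_D·R_D = 11 − 1.48×4.7 = 4.02 V.
Saturation requires V_DS ≥ V_GS − V_t = 2.6 V; 4.02 ≥ 2.6 ✓.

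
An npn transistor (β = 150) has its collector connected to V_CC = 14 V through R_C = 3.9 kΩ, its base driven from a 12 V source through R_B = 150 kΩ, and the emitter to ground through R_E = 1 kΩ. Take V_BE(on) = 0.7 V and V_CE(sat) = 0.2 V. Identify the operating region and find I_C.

saturation; I_C ≈ 2.8 mA

Assume active: I_B = (12 − 0.7)/(150 + 151×1) = 0.0375 mA, I_C = β·I_B = 5.63 mA.
Then V_CE = 14 − 5.63×3.9 − 5.67×1 = -13.6 V < 0.2 V — the active assumption fails.
Re-solve with V_CE = 0.2 V. KCL at the emitter: V_E/R_E = (V_BB−0.7−V_E)/R_B + (V_CC−0.2−V_E)/R_C, giving V_E = 2.86 V.
I_C = (V_CC − 0.2 − V_E)/R_C = (13.8 − 2.86)/3.9 = 2.8 mA.
Check: I_B = (11.3 − 2.86)/150 = 0.0563 mA, and β·I_B = 8.44 mA > I_C, confirming saturation.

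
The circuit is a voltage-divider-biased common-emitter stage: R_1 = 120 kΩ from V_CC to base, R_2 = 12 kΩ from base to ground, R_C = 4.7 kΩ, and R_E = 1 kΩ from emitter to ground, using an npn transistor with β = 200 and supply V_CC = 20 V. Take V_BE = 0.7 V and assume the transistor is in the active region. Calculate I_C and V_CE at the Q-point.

Thevenize the base divider: V_Th = V_CC·R_2/(R_1+R_2) = 20×12/132 = 1.82 V, R_Th = R_1‖R_2 = 10.9 kΩ.
Base-emitter loop: V_Th = I_B·R_Th + V_BE + (β+1)I_B·R_E, so I_B = (1.82 − 0.7) / (10.9 + 201×1) = 0.00528 mA.
I_C = β·I_B = 200×0.00528 = 1.06 mA, and I_E = (β+1)I_B = 1.06 mA.
V_CE = V_CC − I_C·R_C − I_E·R_E = 20 − 1.06×4.7 − 1.06×1 = 14 V.
V_CE = 14 V > 0.2 V confirms active-region operation.

I_C ≈ 1.1 mA, V_CE ≈ 14 V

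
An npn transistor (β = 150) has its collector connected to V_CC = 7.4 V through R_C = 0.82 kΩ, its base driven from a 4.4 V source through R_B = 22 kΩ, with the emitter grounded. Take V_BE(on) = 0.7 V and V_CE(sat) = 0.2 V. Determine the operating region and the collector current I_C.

saturation; I_C ≈ 8.8 mA

Assume active: I_B = (4.4 − 0.7)/22 = 0.168 mA, giving I_C = β·I_B = 25.2 mA.
But then V_CE = 7.4 − 25.2×0.82 = -13.3 V < V_CE(sat) = 0.2 V — impossible in the active region.
So the transistor is saturated. With V_CE = 0.2 V, I_C = (V_CC − 0.2)/R_C = 7.2/0.82 = 8.78 mA.
Check: β·I_B = 25.2 mA > I_C = 8.78 mA, confirming saturation.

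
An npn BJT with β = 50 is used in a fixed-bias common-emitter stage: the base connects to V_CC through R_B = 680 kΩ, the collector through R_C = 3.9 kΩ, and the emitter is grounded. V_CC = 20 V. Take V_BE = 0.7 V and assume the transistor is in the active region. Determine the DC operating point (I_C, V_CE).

I_C ≈ 1.4 mA, V_CE ≈ 14 V

Base loop: V_CC = I_B·R_B + V_BE, so I_B = (20 − 0.7)/680 kΩ = 0.0284 mA.
In the active region I_C = β·I_B = 50 × 0.0284 = 1.42 mA.
Collector loop: V_CE = V_CC − I_C·R_C = 20 − 1.42×3.9 = 14.5 V.
Since V_CE = 14.5 V > V_CE(sat) ≈ 0.2 V, the transistor is in the active region as assumed.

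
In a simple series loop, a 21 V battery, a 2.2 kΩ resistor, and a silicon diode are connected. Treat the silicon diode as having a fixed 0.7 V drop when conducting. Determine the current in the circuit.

KVL around the loop: 21 = V_D + I·R = 0.7 + I × 2.2 kΩ.
So I = (21 − 0.7) / 2.2 kΩ = 20.3 / 2.2 = 9.23 mA.

I ≈ 9.2 mA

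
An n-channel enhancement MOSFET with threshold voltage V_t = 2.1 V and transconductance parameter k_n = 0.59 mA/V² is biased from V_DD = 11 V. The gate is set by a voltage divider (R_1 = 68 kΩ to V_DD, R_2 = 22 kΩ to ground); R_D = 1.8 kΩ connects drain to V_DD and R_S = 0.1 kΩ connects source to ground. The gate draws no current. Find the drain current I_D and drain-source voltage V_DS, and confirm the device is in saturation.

V_G = V_DD·R_2/(R_1+R_2) = 11×22/90 = 2.69 V.
Assume saturation: I_D = (k_n/2)(V_GS − V_t)² with V_GS = V_G − I_D·R_S = 2.69 − 0.1·I_D.
Substituting gives 0.00295·I_D² − 1.03·I_D + 0.102 = 0, with roots I_D = 0.0989 or 351 mA.
The root I_D = 351 mA gives V_GS = -32.4 V ≤ V_t, so take I_D = 0.0989 mA.
Then V_GS = 2.68 V and V_DS = V_DD − I_D(R_D+R_S) = 11 − 0.0989×1.9 = 10.8 V.
Saturation requires V_DS ≥ V_GS − V_t = 0.579 V; 10.8 ≥ 0.579 ✓.

I_D ≈ 0.099 mA, V_DS ≈ 11 V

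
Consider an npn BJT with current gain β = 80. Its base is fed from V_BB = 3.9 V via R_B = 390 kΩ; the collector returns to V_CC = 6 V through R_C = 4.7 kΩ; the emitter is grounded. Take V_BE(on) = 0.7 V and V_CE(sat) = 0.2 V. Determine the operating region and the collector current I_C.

Assume active. Base-emitter loop: I_B = (V_BB − V_BE)/R_B = (3.9 − 0.7)/390 = 0.00821 mA.
I_C = β·I_B = 80×0.00821 = 0.656 mA.
V_CE = V_CC − I_C·R_C = 6 − 0.656×4.7 = 2.91 V > V_CE(sat), so the active-region assumption holds.

active; I_C ≈ 0.66 mA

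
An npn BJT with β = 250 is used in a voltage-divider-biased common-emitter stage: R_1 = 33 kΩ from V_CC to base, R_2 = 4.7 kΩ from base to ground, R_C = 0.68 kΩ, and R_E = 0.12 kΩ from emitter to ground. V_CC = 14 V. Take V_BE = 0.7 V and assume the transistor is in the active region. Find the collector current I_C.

I_C ≈ 7.6 mA

Thevenize the base divider: V_Th = V_CC·R_2/(R_1+R_2) = 14×4.7/37.7 = 1.75 V, R_Th = R_1‖R_2 = 4.11 kΩ.
Base-emitter loop: V_Th = I_B·R_Th + V_BE + (β+1)I_B·R_E, so I_B = (1.75 − 0.7) / (4.11 + 251×0.12) = 0.0305 mA.
I_C = β·I_B = 250×0.0305 = 7.63 mA, and I_E = (β+1)I_B = 7.66 mA.
V_CE = V_CC − I_C·R_C − I_E·R_E = 14 − 7.63×0.68 − 7.66×0.12 = 7.89 V.
V_CE = 7.89 V > 0.2 V confirms active-region operation.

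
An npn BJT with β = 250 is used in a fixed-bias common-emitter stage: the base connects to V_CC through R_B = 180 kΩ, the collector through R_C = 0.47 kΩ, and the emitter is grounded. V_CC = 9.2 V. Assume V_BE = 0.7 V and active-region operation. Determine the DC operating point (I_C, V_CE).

Base loop: V_CC = I_B·R_B + V_BE, so I_B = (9.2 − 0.7)/180 kΩ = 0.0472 mA.
In the active region I_C = β·I_B = 250 × 0.0472 = 11.8 mA.
Collector loop: V_CE = V_CC − I_C·R_C = 9.2 − 11.8×0.47 = 3.65 V.
Since V_CE = 3.65 V > V_CE(sat) ≈ 0.2 V, the transistor is in the active region as assumed.

I_C ≈ 12 mA, V_CE ≈ 3.7 V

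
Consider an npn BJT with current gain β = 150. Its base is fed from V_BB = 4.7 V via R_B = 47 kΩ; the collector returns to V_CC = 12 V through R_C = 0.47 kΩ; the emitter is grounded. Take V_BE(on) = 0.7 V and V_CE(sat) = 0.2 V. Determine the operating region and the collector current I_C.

active; I_C ≈ 13 mA

Assume active. Base-emitter loop: I_B = (V_BB − V_BE)/R_B = (4.7 − 0.7)/47 = 0.0851 mA.
I_C = β·I_B = 150×0.0851 = 12.8 mA.
V_CE = V_CC − I_C·R_C = 12 − 12.8×0.47 = 6 V > V_CE(sat), so the active-region assumption holds.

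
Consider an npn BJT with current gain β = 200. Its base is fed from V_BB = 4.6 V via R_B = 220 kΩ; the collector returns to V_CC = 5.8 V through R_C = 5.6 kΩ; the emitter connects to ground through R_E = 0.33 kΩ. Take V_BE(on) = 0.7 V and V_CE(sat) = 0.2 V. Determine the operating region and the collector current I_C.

saturation; I_C ≈ 0.94 mA

Assume active: I_B = (4.6 − 0.7)/(220 + 201×0.33) = 0.0136 mA, I_C = β·I_B = 2.72 mA.
Then V_CE = 5.8 − 2.72×5.6 − 2.74×0.33 = -10.4 V < 0.2 V — the active assumption fails.
Re-solve with V_CE = 0.2 V. KCL at the emitter: V_E/R_E = (V_BB−0.7−V_E)/R_B + (V_CC−0.2−V_E)/R_C, giving V_E = 0.317 V.
I_C = (V_CC − 0.2 − V_E)/R_C = (5.6 − 0.317)/5.6 = 0.943 mA.
Check: I_B = (3.9 − 0.317)/220 = 0.0163 mA, and β·I_B = 3.26 mA > I_C, confirming saturation.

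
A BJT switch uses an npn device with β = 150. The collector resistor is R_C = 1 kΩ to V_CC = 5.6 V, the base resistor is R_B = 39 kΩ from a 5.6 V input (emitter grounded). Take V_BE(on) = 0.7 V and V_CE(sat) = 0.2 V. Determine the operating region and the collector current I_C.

saturation; I_C ≈ 5.4 mA

Assume active: I_B = (5.6 − 0.7)/39 = 0.126 mA, giving I_C = β·I_B = 18.8 mA.
But then V_CE = 5.6 − 18.8×1 = -13.2 V < V_CE(sat) = 0.2 V — impossible in the active region.
So the transistor is saturated. With V_CE = 0.2 V, I_C = (V_CC − 0.2)/R_C = 5.4/1 = 5.4 mA.
Check: β·I_B = 18.8 mA > I_C = 5.4 mA, confirming saturation.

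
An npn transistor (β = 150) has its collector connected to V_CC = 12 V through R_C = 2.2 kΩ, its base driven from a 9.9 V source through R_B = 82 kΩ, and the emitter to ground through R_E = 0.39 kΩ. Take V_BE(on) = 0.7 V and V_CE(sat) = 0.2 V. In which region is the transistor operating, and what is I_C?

saturation; I_C ≈ 4.5 mA

Assume active: I_B = (9.9 − 0.7)/(82 + 151×0.39) = 0.0653 mA, I_C = β·I_B = 9.79 mA.
Then V_CE = 12 − 9.79×2.2 − 9.86×0.39 = -13.4 V < 0.2 V — the active assumption fails.
Re-solve with V_CE = 0.2 V. KCL at the emitter: V_E/R_E = (V_BB−0.7−V_E)/R_B + (V_CC−0.2−V_E)/R_C, giving V_E = 1.81 V.
I_C = (V_CC − 0.2 − V_E)/R_C = (11.8 − 1.81)/2.2 = 4.54 mA.
Check: I_B = (9.2 − 1.81)/82 = 0.0902 mA, and β·I_B = 13.5 mA > I_C, confirming saturation.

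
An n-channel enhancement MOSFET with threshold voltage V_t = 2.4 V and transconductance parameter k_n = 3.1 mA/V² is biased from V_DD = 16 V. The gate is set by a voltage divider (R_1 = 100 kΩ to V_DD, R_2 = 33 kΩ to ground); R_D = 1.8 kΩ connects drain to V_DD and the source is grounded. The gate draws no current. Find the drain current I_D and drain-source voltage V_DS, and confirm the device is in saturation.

V_G = V_DD·R_2/(R_1+R_2) = 16×33/133 = 3.97 V. With the source grounded, V_GS = V_G = 3.97 V.
Assume saturation: I_D = (k_n/2)(V_GS − V_t)² = (3.1/2)×(3.97 − 2.4)² = 1.55×1.57² = 3.82 mA.
V_DS = V_DD − I_D·R_D = 16 − 3.82×1.8 = 9.12 V.
Saturation requires V_DS ≥ V_GS − V_t = 1.57 V; 9.12 ≥ 1.57 ✓.

I_D ≈ 3.8 mA, V_DS ≈ 9.1 V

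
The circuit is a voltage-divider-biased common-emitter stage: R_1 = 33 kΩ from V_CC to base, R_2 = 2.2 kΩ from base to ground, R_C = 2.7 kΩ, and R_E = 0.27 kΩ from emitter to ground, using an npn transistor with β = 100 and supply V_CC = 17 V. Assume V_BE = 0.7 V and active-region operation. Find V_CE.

V_CE ≈ 13 V

Thevenize the base divider: V_Th = V_CC·R_2/(R_1+R_2) = 17×2.2/35.2 = 1.06 V, R_Th = R_1‖R_2 = 2.06 kΩ.
Base-emitter loop: V_Th = I_B·R_Th + V_BE + (β+1)I_B·R_E, so I_B = (1.06 − 0.7) / (2.06 + 101×0.27) = 0.0124 mA.
I_C = β·I_B = 100×0.0124 = 1.24 mA, and I_E = (β+1)I_B = 1.25 mA.
V_CE = V_CC − I_C·R_C − I_E·R_E = 17 − 1.24×2.7 − 1.25×0.27 = 13.3 V.
V_CE = 13.3 V > 0.2 V confirms active-region operation.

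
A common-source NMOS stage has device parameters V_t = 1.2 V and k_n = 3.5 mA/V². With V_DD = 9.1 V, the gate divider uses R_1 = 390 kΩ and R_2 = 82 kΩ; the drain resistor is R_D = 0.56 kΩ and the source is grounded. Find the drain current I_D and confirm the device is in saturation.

I_D ≈ 0.25 mA

V_G = V_DD·R_2/(R_1+R_2) = 9.1×82/472 = 1.58 V. With the source grounded, V_GS = V_G = 1.58 V.
Assume saturation: I_D = (k_n/2)(V_GS − V_t)² = (3.5/2)×(1.58 − 1.2)² = 1.75×0.381² = 0.254 mA.
V_DS = V_DD − I_D·R_D = 9.1 − 0.254×0.56 = 8.96 V.
Saturation requires V_DS ≥ V_GS − V_t = 0.381 V; 8.96 ≥ 0.381 ✓.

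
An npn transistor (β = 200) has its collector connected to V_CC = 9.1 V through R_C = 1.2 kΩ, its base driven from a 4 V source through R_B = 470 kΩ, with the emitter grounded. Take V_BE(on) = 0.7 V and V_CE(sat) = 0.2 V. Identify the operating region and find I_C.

active; I_C ≈ 1.4 mA

Assume active. Base-emitter loop: I_B = (V_BB − V_BE)/R_B = (4 − 0.7)/470 = 0.00702 mA.
I_C = β·I_B = 200×0.00702 = 1.4 mA.
V_CE = V_CC − I_C·R_C = 9.1 − 1.4×1.2 = 7.41 V > V_CE(sat), so the active-region assumption holds.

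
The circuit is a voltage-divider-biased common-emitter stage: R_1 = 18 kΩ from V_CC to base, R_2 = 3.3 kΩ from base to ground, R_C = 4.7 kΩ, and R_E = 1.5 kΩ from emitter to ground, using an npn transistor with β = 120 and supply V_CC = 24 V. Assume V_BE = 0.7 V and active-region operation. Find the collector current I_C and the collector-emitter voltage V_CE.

I_C ≈ 2 mA, V_CE ≈ 12 V

Thevenize the base divider: V_Th = V_CC·R_2/(R_1+R_2) = 24×3.3/21.3 = 3.72 V, R_Th = R_1‖R_2 = 2.79 kΩ.
Base-emitter loop: V_Th = I_B·R_Th + V_BE + (β+1)I_B·R_E, so I_B = (3.72 − 0.7) / (2.79 + 121×1.5) = 0.0164 mA.
I_C = β·I_B = 120×0.0164 = 1.97 mA, and I_E = (β+1)I_B = 1.98 mA.
V_CE = V_CC − I_C·R_C − I_E·R_E = 24 − 1.97×4.7 − 1.98×1.5 = 11.8 V.
V_CE = 11.8 V > 0.2 V confirms active-region operation.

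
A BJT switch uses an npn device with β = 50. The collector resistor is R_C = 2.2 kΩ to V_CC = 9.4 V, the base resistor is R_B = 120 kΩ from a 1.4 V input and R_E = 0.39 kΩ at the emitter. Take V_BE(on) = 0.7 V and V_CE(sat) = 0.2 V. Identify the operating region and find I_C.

active; I_C ≈ 0.25 mA

Assume active. Base-emitter loop: I_B = (V_BB − V_BE)/(R_B + (β+1)R_E) = (1.4 − 0.7)/(120 + 51×0.39) = 0.005 mA.
I_C = β·I_B = 50×0.005 = 0.25 mA.
V_CE = V_CC − I_C·R_C − I_E·R_E = 9.4 − 0.25×2.2 − 0.255×0.39 = 8.75 V > V_CE(sat), so the active-region assumption holds.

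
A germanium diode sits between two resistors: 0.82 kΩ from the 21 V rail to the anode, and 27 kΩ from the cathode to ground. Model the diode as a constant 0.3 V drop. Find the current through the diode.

I ≈ 0.74 mA

The two resistors are in series with the diode, so KVL gives 21 = I·0.82 + 0.3 + I·27.
I = (21 − 0.3) / (0.82 + 27) kΩ = 20.7 / 27.8 = 0.744 mA.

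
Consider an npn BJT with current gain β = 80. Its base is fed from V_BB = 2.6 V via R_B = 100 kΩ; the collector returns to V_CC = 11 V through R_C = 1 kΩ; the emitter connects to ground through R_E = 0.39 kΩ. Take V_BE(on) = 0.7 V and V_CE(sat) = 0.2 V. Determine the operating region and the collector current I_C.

Assume active. Base-emitter loop: I_B = (V_BB − V_BE)/(R_B + (β+1)R_E) = (2.6 − 0.7)/(100 + 81×0.39) = 0.0144 mA.
I_C = β·I_B = 80×0.0144 = 1.16 mA.
V_CE = V_CC − I_C·R_C − I_E·R_E = 11 − 1.16×1 − 1.17×0.39 = 9.39 V > V_CE(sat), so the active-region assumption holds.

active; I_C ≈ 1.2 mA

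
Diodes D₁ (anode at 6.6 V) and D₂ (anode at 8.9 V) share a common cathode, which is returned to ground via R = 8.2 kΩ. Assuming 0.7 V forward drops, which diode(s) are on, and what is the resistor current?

Only D₂ conducts; I_R ≈ 1 mA

Assume both conduct. Then node N would need to be at both 6.6−0.7 = 5.9 V and 8.9−0.7 = 8.2 V, which is impossible.
Assume only D₂ conducts: V_N = 8.9 − 0.7 = 8.2 V, so I_R = 8.2/8.2 = 1 mA.
Check D₁: its anode-to-cathode voltage is 6.6 − 8.2 = -1.6 V < 0.7 V, so it is off. The assumption is consistent.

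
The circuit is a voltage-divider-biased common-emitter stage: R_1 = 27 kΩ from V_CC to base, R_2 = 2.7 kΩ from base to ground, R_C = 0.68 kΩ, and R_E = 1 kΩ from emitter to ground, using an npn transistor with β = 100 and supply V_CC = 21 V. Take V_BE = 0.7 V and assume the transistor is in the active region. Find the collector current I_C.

I_C ≈ 1.2 mA

Thevenize the base divider: V_Th = V_CC·R_2/(R_1+R_2) = 21×2.7/29.7 = 1.91 V, R_Th = R_1‖R_2 = 2.45 kΩ.
Base-emitter loop: V_Th = I_B·R_Th + V_BE + (β+1)I_B·R_E, so I_B = (1.91 − 0.7) / (2.45 + 101×1) = 0.0117 mA.
I_C = β·I_B = 100×0.0117 = 1.17 mA, and I_E = (β+1)I_B = 1.18 mA.
V_CE = V_CC − I_C·R_C − I_E·R_E = 21 − 1.17×0.68 − 1.18×1 = 19 V.
V_CE = 19 V > 0.2 V confirms active-region operation.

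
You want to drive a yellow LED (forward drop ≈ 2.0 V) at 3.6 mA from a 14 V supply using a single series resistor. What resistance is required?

R ≈ 3.3 kΩ

The resistor drops V_S − V_D = 14 − 2.0 = 12 V at 3.6 mA.
R = 12 V / 3.6 mA = 3.33 kΩ.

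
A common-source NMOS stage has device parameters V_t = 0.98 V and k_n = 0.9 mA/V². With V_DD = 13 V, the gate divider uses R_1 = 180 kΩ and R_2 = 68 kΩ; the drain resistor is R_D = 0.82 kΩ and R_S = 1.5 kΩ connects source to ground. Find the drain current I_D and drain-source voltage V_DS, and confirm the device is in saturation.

I_D ≈ 0.82 mA, V_DS ≈ 11 V

V_G = V_DD·R_2/(R_1+R_2) = 13×68/248 = 3.56 V.
Assume saturation: I_D = (k_n/2)(V_GS − V_t)² with V_GS = V_G − I_D·R_S = 3.56 − 1.5·I_D.
Substituting gives 1.01·I_D² − 4.49·I_D + 3.01 = 0, with roots I_D = 0.822 or 3.61 mA.
The root I_D = 3.61 mA gives V_GS = -1.85 V ≤ V_t, so take I_D = 0.822 mA.
Then V_GS = 2.33 V and V_DS = V_DD − I_D(R_D+R_S) = 13 − 0.822×2.32 = 11.1 V.
Saturation requires V_DS ≥ V_GS − V_t = 1.35 V; 11.1 ≥ 1.35 ✓.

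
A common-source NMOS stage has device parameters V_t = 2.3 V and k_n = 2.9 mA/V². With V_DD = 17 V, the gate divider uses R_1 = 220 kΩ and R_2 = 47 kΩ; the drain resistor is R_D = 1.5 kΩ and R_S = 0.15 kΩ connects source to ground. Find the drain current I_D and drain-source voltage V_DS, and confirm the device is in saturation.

I_D ≈ 0.54 mA, V_DS ≈ 16 V

V_G = V_DD·R_2/(R_1+R_2) = 17×47/267 = 2.99 V.
Assume saturation: I_D = (k_n/2)(V_GS − V_t)² with V_GS = V_G − I_D·R_S = 2.99 − 0.15·I_D.
Substituting gives 0.0326·I_D² − 1.3·I_D + 0.695 = 0, with roots I_D = 0.542 or 39.3 mA.
The root I_D = 39.3 mA gives V_GS = -2.91 V ≤ V_t, so take I_D = 0.542 mA.
Then V_GS = 2.91 V and V_DS = V_DD − I_D(R_D+R_S) = 17 − 0.542×1.65 = 16.1 V.
Saturation requires V_DS ≥ V_GS − V_t = 0.611 V; 16.1 ≥ 0.611 ✓.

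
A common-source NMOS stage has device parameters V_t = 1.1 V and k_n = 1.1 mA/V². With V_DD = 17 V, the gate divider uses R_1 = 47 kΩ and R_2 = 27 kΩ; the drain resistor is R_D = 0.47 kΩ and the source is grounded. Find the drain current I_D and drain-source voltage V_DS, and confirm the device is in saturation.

V_G = V_DD·R_2/(R_1+R_2) = 17×27/74 = 6.2 V. With the source grounded, V_GS = V_G = 6.2 V.
Assume saturation: I_D = (k_n/2)(V_GS − V_t)² = (1.1/2)×(6.2 − 1.1)² = 0.55×5.1² = 14.3 mA.
V_DS = V_DD − I_D·R_D = 17 − 14.3×0.47 = 10.3 V.
Saturation requires V_DS ≥ V_GS − V_t = 5.1 V; 10.3 ≥ 5.1 ✓.

I_D ≈ 14 mA, V_DS ≈ 10 V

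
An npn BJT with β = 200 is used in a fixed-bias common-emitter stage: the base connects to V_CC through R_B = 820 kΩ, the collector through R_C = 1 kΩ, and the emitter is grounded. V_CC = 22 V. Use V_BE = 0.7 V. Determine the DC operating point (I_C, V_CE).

Base loop: V_CC = I_B·R_B + V_BE, so I_B = (22 − 0.7)/820 kΩ = 0.026 mA.
In the active region I_C = β·I_B = 200 × 0.026 = 5.2 mA.
Collector loop: V_CE = V_CC − I_C·R_C = 22 − 5.2×1 = 16.8 V.
Since V_CE = 16.8 V > V_CE(sat) ≈ 0.2 V, the transistor is in the active region as assumed.

I_C ≈ 5.2 mA, V_CE ≈ 17 V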